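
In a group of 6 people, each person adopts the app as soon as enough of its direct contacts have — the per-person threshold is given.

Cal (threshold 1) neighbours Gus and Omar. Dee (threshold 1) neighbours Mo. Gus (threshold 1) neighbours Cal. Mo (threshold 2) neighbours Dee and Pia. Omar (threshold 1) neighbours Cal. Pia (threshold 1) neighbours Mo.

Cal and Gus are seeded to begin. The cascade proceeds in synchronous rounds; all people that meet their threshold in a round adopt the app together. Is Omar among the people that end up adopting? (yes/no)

Round 1 — Cal, Gus adopt the app (initial).
Round 2 — checking thresholds:
  Omar: 1 of 1 neighbours ≥ 1, adopts the app.
Round 3 — no new adoptions; cascade stops.

yes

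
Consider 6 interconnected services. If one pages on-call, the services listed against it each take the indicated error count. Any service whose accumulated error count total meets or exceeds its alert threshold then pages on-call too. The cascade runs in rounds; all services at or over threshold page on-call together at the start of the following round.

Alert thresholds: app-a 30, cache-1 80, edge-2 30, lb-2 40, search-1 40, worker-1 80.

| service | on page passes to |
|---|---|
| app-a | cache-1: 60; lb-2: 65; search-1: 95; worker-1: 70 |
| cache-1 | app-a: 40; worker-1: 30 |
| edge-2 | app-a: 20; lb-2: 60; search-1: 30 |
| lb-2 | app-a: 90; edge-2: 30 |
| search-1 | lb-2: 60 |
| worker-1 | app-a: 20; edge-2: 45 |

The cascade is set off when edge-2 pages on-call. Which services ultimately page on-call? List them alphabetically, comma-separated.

app-a, edge-2, lb-2, search-1

Round 1 — edge-2 pages on-call (initial).
  app-a: +20 → 20 < 30
  lb-2: +60 → 60 ≥ 40
  search-1: +30 → 30 < 40
Round 2 — lb-2 pages on-call.
  app-a: +90 → 110 ≥ 30
Round 3 — app-a pages on-call.
  cache-1: +60 → 60 < 80
  search-1: +95 → 125 ≥ 40
  worker-1: +70 → 70 < 80
Round 4 — search-1 pages on-call.
No further pages.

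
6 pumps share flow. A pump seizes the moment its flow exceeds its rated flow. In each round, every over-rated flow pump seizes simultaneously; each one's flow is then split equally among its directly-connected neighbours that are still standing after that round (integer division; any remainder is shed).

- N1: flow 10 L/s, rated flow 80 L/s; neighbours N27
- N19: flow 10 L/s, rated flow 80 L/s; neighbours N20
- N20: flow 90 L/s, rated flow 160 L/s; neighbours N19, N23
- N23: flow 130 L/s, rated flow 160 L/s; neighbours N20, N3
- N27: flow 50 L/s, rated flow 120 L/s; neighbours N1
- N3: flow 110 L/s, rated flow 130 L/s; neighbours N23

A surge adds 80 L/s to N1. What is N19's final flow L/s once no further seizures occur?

Round 1 — N1 at 90 > 80. N1 seizes.
  N1 sheds 90 L/s to N27: 90 each.
    N27: 50+90 = 140 > 120
Round 2 — N27 seizes.
  N27 sheds 140 L/s: no online neighbours, lost.
No further seizures.

10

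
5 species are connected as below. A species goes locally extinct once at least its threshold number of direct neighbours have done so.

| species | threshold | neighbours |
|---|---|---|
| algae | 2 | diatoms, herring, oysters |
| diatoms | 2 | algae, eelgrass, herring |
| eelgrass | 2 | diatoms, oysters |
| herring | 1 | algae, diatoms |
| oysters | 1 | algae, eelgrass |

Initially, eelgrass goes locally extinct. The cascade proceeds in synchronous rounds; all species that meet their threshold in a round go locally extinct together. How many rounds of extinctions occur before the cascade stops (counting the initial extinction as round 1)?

2

Round 1 — eelgrass goes locally extinct (initial).
Round 2 — checking thresholds:
  diatoms: 1 of 3 neighbours < 2, below threshold.
  oysters: 1 of 2 neighbours ≥ 1, goes locally extinct.
Round 3 — no new extinctions; cascade stops.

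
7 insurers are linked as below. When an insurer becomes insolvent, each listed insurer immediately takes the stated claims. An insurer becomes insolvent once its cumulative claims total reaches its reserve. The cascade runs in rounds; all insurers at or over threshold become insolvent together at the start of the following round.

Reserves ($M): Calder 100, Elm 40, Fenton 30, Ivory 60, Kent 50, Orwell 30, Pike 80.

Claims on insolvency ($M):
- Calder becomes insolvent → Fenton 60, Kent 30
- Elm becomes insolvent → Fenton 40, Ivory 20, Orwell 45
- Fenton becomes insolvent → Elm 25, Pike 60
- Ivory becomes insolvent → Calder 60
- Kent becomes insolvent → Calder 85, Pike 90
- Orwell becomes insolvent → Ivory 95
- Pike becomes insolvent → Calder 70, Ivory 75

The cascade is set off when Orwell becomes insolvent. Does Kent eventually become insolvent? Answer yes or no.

Round 1 — Orwell becomes insolvent (initial).
  Ivory: +95 → 95 ≥ 60
Round 2 — Ivory becomes insolvent.
  Calder: +60 → 60 < 100
No further insolvencies.

no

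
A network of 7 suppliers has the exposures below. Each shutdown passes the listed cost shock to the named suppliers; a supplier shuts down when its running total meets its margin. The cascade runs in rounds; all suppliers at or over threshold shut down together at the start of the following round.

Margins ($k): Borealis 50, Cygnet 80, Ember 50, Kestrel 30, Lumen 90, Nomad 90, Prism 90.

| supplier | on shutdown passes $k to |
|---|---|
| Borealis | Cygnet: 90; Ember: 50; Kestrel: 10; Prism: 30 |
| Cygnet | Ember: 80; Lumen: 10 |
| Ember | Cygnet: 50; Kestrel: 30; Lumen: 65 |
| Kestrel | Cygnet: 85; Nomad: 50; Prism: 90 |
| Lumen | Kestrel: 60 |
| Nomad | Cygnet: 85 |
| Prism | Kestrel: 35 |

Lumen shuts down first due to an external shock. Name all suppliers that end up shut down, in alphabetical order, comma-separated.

Round 1 — Lumen shuts down (initial).
  Kestrel: +60 → 60 ≥ 30
Round 2 — Kestrel shuts down.
  Cygnet: +85 → 85 ≥ 80
  Nomad: +50 → 50 < 90
  Prism: +90 → 90 ≥ 90
Round 3 — Cygnet, Prism shut down.
  Ember: +80 → 80 ≥ 50
Round 4 — Ember shuts down.
No further shutdowns.

Cygnet, Ember, Kestrel, Lumen, Prism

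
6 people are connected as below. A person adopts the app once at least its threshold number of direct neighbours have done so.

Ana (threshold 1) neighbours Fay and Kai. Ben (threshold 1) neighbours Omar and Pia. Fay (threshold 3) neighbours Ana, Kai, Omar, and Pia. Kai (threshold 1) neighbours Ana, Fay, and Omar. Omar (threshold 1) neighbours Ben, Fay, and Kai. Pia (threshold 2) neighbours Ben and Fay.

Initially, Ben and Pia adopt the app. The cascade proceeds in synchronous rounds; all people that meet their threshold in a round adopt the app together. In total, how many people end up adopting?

6

Round 1 — Ben, Pia adopt the app (initial).
Round 2 — checking thresholds:
  Fay: 1 of 4 neighbours < 3, below threshold.
  Omar: 1 of 3 neighbours ≥ 1, adopts the app.
Round 3 — checking thresholds:
  Fay: 2 of 4 neighbours < 3, below threshold.
  Kai: 1 of 3 neighbours ≥ 1, adopts the app.
Round 4 — checking thresholds:
  Ana: 1 of 2 neighbours ≥ 1, adopts the app.
  Fay: 3 of 4 neighbours ≥ 3, adopts the app.
Round 5 — no new adoptions; cascade stops.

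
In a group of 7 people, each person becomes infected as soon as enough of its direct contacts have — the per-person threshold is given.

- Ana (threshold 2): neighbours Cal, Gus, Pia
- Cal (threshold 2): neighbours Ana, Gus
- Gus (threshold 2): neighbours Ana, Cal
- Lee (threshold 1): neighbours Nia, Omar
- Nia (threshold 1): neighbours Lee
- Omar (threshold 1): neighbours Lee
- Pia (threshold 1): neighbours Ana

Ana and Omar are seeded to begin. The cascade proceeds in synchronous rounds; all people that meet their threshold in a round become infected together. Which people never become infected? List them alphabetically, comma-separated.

Cal, Gus

Round 1 — Ana, Omar become infected (initial).
Round 2 — checking thresholds:
  Cal: 1 of 2 neighbours < 2, not yet.
  Gus: 1 of 2 neighbours < 2, not yet.
  Lee: 1 of 2 neighbours ≥ 1, becomes infected.
  Pia: 1 of 1 neighbours ≥ 1, becomes infected.
Round 3 — checking thresholds:
  Cal: 1 of 2 neighbours < 2, not yet.
  Gus: 1 of 2 neighbours < 2, not yet.
  Nia: 1 of 1 neighbours ≥ 1, becomes infected.
Round 4 — no new infections; cascade stops.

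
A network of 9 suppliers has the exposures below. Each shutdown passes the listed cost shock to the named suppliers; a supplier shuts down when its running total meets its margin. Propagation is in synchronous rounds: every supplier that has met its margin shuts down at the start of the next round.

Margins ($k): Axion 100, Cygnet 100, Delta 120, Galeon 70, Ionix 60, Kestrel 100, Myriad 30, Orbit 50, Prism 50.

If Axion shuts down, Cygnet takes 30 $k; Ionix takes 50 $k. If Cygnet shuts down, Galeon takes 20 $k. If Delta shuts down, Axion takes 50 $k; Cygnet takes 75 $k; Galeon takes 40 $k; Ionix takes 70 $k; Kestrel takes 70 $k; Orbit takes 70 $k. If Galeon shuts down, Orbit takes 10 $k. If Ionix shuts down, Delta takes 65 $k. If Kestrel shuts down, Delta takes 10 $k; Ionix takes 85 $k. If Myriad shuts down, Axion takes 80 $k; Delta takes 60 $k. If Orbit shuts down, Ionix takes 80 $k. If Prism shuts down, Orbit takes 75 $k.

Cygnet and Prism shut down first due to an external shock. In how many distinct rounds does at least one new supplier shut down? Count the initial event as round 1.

Round 1 — Cygnet, Prism shut down (initial).
  Galeon: +20 → 20 < 70
  Orbit: +75 → 75 ≥ 50
Round 2 — Orbit shuts down.
  Ionix: +80 → 80 ≥ 60
Round 3 — Ionix shuts down.
  Delta: +65 → 65 < 120
No further shutdowns.

3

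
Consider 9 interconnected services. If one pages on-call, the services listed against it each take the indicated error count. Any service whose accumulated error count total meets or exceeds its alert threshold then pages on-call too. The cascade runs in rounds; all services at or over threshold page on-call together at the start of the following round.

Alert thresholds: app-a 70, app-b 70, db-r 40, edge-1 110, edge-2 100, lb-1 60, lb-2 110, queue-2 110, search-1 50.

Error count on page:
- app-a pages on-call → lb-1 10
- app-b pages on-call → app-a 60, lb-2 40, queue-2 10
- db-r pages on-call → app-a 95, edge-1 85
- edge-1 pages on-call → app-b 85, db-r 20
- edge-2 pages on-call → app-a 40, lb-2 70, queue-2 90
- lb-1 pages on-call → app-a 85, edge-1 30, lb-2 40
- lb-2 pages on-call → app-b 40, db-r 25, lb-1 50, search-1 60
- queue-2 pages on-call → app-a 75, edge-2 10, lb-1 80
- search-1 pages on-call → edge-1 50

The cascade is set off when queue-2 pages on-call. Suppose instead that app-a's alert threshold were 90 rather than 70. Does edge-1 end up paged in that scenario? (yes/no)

no

With app-a's alert threshold at 90:
Round 1 — queue-2 pages on-call (initial).
  app-a: +75 → 75 < 90
  edge-2: +10 → 10 < 100
  lb-1: +80 → 80 ≥ 60
Round 2 — lb-1 pages on-call.
  app-a: +85 → 160 ≥ 90
  edge-1: +30 → 30 < 110
  lb-2: +40 → 40 < 110
Round 3 — app-a pages on-call.
No further pages.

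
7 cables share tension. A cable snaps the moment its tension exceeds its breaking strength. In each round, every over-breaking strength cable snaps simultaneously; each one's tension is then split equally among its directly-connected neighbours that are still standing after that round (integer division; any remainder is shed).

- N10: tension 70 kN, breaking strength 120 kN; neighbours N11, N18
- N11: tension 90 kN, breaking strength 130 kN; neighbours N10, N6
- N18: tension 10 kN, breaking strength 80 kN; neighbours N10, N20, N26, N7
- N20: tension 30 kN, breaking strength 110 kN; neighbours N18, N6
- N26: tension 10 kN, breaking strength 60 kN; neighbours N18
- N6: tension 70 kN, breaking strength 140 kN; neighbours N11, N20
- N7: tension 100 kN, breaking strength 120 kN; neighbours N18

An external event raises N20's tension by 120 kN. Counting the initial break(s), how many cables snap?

6

Round 1 — N20 at 150 > 110. N20 snaps.
  N20 sheds 150 kN to N18, N6: 75 each.
    N18: 10+75 = 85 > 80
    N6: 70+75 = 145 > 140
Round 2 — N18, N6 snap.
  N18 sheds 85 kN to N10, N26, N7: 28 each (1 lost).
    N10: 70+28 = 98 ≤ 120
    N26: 10+28 = 38 ≤ 60
    N7: 100+28 = 128 > 120
  N6 sheds 145 kN to N11: 145 each.
    N11: 90+145 = 235 > 130
Round 3 — N11, N7 snap.
  N11 sheds 235 kN to N10: 235 each.
    N10: 98+235 = 333 > 120
  N7 sheds 128 kN: no online neighbours, lost.
Round 4 — N10 snaps.
  N10 sheds 333 kN: no online neighbours, lost.
No further breaks.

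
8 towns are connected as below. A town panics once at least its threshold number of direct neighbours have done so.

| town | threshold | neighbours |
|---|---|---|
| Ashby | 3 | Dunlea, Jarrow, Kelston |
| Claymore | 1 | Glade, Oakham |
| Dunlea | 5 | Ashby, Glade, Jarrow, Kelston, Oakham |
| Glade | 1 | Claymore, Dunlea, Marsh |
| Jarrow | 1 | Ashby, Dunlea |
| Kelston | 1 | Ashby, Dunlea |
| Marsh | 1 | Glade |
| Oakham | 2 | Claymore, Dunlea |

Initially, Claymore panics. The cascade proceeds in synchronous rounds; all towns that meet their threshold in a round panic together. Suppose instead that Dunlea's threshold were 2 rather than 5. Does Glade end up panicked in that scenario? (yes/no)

yes

With Dunlea's threshold at 2:
Round 1 — Claymore panics (initial).
Round 2 — checking thresholds:
  Glade: 1 of 3 neighbours ≥ 1, panics.
  Oakham: 1 of 2 neighbours < 2, not yet.
Round 3 — checking thresholds:
  Dunlea: 1 of 5 neighbours < 2, not yet.
  Marsh: 1 of 1 neighbours ≥ 1, panics.
  Oakham: 1 of 2 neighbours < 2, not yet.
Round 4 — no new panics; cascade stops.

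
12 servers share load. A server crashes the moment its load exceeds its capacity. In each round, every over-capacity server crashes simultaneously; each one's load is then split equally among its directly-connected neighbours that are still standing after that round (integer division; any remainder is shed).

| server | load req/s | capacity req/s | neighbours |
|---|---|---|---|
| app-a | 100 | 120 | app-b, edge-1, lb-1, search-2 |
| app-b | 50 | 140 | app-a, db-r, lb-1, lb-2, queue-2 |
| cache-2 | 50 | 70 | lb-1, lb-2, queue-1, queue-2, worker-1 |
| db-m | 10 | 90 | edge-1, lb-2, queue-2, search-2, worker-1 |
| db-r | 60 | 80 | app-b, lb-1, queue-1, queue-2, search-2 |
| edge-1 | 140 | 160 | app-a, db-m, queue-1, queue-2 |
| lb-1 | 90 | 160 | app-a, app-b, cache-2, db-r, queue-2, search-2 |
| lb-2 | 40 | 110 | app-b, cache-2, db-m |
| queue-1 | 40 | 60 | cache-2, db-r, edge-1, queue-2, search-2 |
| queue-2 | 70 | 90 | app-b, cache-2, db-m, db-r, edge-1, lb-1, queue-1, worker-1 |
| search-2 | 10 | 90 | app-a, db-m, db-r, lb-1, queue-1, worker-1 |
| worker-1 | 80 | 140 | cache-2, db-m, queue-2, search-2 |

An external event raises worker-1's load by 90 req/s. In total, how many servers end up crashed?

12

Round 1 — worker-1 at 170 > 140. worker-1 crashes.
  worker-1 sheds 170 req/s to cache-2, db-m, queue-2, search-2: 42 each (2 lost).
    cache-2: 50+42 = 92 > 70
    db-m: 10+42 = 52 ≤ 90
    queue-2: 70+42 = 112 > 90
    search-2: 10+42 = 52 ≤ 90
Round 2 — cache-2, queue-2 crash.
  cache-2 sheds 92 req/s to lb-1, lb-2, queue-1: 30 each (2 lost).
    lb-1: 90+30 = 120 ≤ 160
    lb-2: 40+30 = 70 ≤ 110
    queue-1: 40+30 = 70 > 60
  queue-2 sheds 112 req/s to app-b, db-m, db-r, edge-1, lb-1, queue-1: 18 each (4 lost).
    app-b: 50+18 = 68 ≤ 140
    db-m: 52+18 = 70 ≤ 90
    db-r: 60+18 = 78 ≤ 80
    edge-1: 140+18 = 158 ≤ 160
    lb-1: 120+18 = 138 ≤ 160
    queue-1: 70+18 = 88 > 60
Round 3 — queue-1 crashes.
  queue-1 sheds 88 req/s to db-r, edge-1, search-2: 29 each (1 lost).
    db-r: 78+29 = 107 > 80
    edge-1: 158+29 = 187 > 160
    search-2: 52+29 = 81 ≤ 90
Round 4 — db-r, edge-1 crash.
  db-r sheds 107 req/s to app-b, lb-1, search-2: 35 each (2 lost).
    app-b: 68+35 = 103 ≤ 140
    lb-1: 138+35 = 173 > 160
    search-2: 81+35 = 116 > 90
  edge-1 sheds 187 req/s to app-a, db-m: 93 each (1 lost).
    app-a: 100+93 = 193 > 120
    db-m: 70+93 = 163 > 90
Round 5 — app-a, db-m, lb-1, search-2 crash.
  app-a sheds 193 req/s to app-b: 193 each.
    app-b: 103+193 = 296 > 140
  db-m sheds 163 req/s to lb-2: 163 each.
    lb-2: 70+163 = 233 > 110
  lb-1 sheds 173 req/s to app-b: 173 each.
    app-b: 296+173 = 469 > 140
  search-2 sheds 116 req/s: no online neighbours, lost.
Round 6 — app-b, lb-2 crash.
  app-b sheds 469 req/s: no online neighbours, lost.
  lb-2 sheds 233 req/s: no online neighbours, lost.
No further crashes.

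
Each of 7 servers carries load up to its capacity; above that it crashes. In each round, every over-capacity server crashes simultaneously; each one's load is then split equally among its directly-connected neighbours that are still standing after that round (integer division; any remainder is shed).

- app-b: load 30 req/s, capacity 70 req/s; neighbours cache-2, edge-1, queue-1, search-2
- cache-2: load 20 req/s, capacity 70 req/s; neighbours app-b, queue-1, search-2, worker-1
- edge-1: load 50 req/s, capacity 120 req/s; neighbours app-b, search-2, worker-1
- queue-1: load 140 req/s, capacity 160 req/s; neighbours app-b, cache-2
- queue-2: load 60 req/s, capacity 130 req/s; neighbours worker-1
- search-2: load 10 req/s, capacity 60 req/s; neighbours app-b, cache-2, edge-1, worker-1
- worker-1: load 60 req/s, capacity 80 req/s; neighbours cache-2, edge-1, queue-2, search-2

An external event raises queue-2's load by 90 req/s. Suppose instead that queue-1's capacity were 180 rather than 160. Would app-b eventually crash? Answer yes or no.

yes

With queue-1's capacity at 180:
Round 1 — queue-2 at 150 > 130. queue-2 crashes.
  queue-2 sheds 150 req/s to worker-1: 150 each.
    worker-1: 60+150 = 210 > 80
Round 2 — worker-1 crashes.
  worker-1 sheds 210 req/s to cache-2, edge-1, search-2: 70 each.
    cache-2: 20+70 = 90 > 70
    edge-1: 50+70 = 120 ≤ 120
    search-2: 10+70 = 80 > 60
Round 3 — cache-2, search-2 crash.
  cache-2 sheds 90 req/s to app-b, queue-1: 45 each.
    app-b: 30+45 = 75 > 70
    queue-1: 140+45 = 185 > 180
  search-2 sheds 80 req/s to app-b, edge-1: 40 each.
    app-b: 75+40 = 115 > 70
    edge-1: 120+40 = 160 > 120
Round 4 — app-b, edge-1, queue-1 crash.
  app-b sheds 115 req/s: no online neighbours, lost.
  edge-1 sheds 160 req/s: no online neighbours, lost.
  queue-1 sheds 185 req/s: no online neighbours, lost.
No further crashes.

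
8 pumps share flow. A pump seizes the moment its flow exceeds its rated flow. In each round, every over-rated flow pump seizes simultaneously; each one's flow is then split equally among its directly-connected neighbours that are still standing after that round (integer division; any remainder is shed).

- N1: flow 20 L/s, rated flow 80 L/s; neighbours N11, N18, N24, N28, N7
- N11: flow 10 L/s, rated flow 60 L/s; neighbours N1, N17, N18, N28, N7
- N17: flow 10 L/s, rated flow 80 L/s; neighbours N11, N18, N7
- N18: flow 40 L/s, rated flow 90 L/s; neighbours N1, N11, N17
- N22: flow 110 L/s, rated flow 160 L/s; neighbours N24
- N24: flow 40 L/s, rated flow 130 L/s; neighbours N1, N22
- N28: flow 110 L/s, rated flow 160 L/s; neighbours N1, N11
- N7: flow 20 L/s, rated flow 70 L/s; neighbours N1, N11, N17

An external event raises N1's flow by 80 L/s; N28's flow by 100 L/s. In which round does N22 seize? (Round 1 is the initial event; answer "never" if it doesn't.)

Round 1 — N1 at 100 > 80; N28 at 210 > 160. N1, N28 seize.
  N1 sheds 100 L/s to N11, N18, N24, N7: 25 each.
    N11: 10+25 = 35 ≤ 60
    N18: 40+25 = 65 ≤ 90
    N24: 40+25 = 65 ≤ 130
    N7: 20+25 = 45 ≤ 70
  N28 sheds 210 L/s to N11: 210 each.
    N11: 35+210 = 245 > 60
Round 2 — N11 seizes.
  N11 sheds 245 L/s to N17, N18, N7: 81 each (2 lost).
    N17: 10+81 = 91 > 80
    N18: 65+81 = 146 > 90
    N7: 45+81 = 126 > 70
Round 3 — N17, N18, N7 seize.
  N17 sheds 91 L/s: no online neighbours, lost.
  N18 sheds 146 L/s: no online neighbours, lost.
  N7 sheds 126 L/s: no online neighbours, lost.
No further seizures.

never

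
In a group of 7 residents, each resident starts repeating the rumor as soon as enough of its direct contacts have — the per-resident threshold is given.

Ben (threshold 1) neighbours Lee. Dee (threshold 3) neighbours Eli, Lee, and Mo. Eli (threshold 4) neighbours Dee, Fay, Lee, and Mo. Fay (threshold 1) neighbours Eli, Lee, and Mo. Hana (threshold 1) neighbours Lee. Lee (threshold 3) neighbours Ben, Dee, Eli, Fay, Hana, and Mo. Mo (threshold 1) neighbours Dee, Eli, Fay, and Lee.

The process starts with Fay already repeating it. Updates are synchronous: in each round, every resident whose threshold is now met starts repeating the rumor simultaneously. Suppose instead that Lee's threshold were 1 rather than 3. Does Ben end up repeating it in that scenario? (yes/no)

With Lee's threshold at 1:
Round 1 — Fay starts repeating the rumor (initial).
Round 2 — checking thresholds:
  Eli: 1 of 4 neighbours < 4, not yet.
  Lee: 1 of 6 neighbours ≥ 1, starts repeating the rumor.
  Mo: 1 of 4 neighbours ≥ 1, starts repeating the rumor.
Round 3 — checking thresholds:
  Ben: 1 of 1 neighbours ≥ 1, starts repeating the rumor.
  Dee: 2 of 3 neighbours < 3, not yet.
  Eli: 3 of 4 neighbours < 4, not yet.
  Hana: 1 of 1 neighbours ≥ 1, starts repeating the rumor.
Round 4 — no new spreads; cascade stops.

yes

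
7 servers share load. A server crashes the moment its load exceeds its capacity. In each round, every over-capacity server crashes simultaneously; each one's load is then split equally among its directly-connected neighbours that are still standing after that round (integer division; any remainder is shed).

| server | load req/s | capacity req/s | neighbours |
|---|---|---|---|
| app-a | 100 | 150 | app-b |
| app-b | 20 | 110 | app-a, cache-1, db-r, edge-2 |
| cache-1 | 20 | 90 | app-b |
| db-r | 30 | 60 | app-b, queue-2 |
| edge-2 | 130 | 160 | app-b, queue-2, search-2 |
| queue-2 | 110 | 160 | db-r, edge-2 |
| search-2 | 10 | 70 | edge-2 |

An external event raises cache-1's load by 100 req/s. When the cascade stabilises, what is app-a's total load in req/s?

146

Round 1 — cache-1 at 120 > 90. cache-1 crashes.
  cache-1 sheds 120 req/s to app-b: 120 each.
    app-b: 20+120 = 140 > 110
Round 2 — app-b crashes.
  app-b sheds 140 req/s to app-a, db-r, edge-2: 46 each (2 lost).
    app-a: 100+46 = 146 ≤ 150
    db-r: 30+46 = 76 > 60
    edge-2: 130+46 = 176 > 160
Round 3 — db-r, edge-2 crash.
  db-r sheds 76 req/s to queue-2: 76 each.
    queue-2: 110+76 = 186 > 160
  edge-2 sheds 176 req/s to queue-2, search-2: 88 each.
    queue-2: 186+88 = 274 > 160
    search-2: 10+88 = 98 > 70
Round 4 — queue-2, search-2 crash.
  queue-2 sheds 274 req/s: no online neighbours, lost.
  search-2 sheds 98 req/s: no online neighbours, lost.
No further crashes.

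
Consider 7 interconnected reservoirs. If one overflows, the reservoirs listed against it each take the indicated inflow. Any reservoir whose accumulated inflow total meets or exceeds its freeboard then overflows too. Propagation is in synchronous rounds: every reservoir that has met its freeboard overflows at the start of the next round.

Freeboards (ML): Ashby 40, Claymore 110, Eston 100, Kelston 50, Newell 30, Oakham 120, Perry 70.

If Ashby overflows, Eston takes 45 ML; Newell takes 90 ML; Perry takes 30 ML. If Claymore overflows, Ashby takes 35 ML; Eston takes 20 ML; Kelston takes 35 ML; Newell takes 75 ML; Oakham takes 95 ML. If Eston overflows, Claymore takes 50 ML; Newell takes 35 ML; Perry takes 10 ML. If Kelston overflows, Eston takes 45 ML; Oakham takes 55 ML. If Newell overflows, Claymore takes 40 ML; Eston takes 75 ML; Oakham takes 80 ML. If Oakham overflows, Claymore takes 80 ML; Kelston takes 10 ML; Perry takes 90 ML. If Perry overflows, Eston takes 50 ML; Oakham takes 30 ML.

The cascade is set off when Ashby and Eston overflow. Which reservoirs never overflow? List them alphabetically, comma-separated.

Claymore, Kelston, Oakham, Perry

Round 1 — Ashby, Eston overflow (initial).
  Claymore: +50 → 50 < 110
  Newell: +90+35 → 125 ≥ 30
  Perry: +30+10 → 40 < 70
Round 2 — Newell overflows.
  Claymore: +40 → 90 < 110
  Oakham: +80 → 80 < 120
No further overflows.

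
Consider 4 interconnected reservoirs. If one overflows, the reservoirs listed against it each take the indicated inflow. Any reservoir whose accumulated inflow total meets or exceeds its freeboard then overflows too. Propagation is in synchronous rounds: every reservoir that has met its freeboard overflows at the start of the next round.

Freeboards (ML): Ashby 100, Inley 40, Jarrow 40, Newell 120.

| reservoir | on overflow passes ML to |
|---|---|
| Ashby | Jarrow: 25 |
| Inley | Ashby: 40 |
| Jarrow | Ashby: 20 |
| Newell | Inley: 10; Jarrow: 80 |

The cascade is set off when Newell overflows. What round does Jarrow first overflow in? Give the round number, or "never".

2

Round 1 — Newell overflows (initial).
  Inley: +10 → 10 < 40
  Jarrow: +80 → 80 ≥ 40
Round 2 — Jarrow overflows.
  Ashby: +20 → 20 < 100
No further overflows.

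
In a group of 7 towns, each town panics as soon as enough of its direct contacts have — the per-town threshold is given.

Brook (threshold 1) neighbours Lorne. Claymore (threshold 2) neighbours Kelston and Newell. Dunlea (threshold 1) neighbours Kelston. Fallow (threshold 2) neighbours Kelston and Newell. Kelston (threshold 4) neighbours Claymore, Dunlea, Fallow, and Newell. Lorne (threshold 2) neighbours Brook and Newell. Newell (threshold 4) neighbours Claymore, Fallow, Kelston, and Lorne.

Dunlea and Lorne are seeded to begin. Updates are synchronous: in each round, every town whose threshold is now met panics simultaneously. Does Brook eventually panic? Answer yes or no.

Round 1 — Dunlea, Lorne panic (initial).
Round 2 — checking thresholds:
  Brook: 1 of 1 neighbours ≥ 1, panics.
  Kelston: 1 of 4 neighbours < 4, below threshold.
  Newell: 1 of 4 neighbours < 4, below threshold.
Round 3 — no new panics; cascade stops.

yes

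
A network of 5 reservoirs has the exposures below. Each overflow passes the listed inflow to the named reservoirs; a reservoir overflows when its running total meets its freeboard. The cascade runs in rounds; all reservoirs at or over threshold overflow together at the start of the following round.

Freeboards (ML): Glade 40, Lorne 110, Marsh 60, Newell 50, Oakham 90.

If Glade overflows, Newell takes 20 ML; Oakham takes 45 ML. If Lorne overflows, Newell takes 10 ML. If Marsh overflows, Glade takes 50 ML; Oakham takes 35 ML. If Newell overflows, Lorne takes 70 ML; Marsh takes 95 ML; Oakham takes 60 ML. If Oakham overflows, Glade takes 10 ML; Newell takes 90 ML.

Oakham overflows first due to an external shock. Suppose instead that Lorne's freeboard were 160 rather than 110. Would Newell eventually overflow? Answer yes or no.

With Lorne's freeboard at 160:
Round 1 — Oakham overflows (initial).
  Glade: +10 → 10 < 40
  Newell: +90 → 90 ≥ 50
Round 2 — Newell overflows.
  Lorne: +70 → 70 < 160
  Marsh: +95 → 95 ≥ 60
Round 3 — Marsh overflows.
  Glade: +50 → 60 ≥ 40
Round 4 — Glade overflows.
No further overflows.

yes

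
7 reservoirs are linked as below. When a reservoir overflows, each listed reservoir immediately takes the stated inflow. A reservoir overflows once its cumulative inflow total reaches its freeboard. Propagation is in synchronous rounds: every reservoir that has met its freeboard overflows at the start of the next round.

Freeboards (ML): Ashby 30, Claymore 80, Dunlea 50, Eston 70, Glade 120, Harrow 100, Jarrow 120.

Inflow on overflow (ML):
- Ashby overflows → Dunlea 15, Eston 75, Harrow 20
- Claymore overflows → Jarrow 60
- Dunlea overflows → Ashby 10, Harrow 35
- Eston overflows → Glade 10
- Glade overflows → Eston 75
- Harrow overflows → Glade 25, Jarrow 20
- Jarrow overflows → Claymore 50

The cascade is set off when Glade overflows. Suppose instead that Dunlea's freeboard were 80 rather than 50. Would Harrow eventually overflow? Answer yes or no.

no

With Dunlea's freeboard at 80:
Round 1 — Glade overflows (initial).
  Eston: +75 → 75 ≥ 70
Round 2 — Eston overflows.
No further overflows.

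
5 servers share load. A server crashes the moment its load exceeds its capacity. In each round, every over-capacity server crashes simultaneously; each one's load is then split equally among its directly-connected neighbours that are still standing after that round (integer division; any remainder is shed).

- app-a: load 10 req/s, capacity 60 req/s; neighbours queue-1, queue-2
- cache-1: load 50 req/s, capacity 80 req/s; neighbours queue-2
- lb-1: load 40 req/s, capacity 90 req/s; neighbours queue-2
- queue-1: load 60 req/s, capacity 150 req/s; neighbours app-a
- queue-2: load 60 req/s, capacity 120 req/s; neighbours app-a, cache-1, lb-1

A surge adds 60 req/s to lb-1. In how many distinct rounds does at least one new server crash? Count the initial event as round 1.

Round 1 — lb-1 at 100 > 90. lb-1 crashes.
  lb-1 sheds 100 req/s to queue-2: 100 each.
    queue-2: 60+100 = 160 > 120
Round 2 — queue-2 crashes.
  queue-2 sheds 160 req/s to app-a, cache-1: 80 each.
    app-a: 10+80 = 90 > 60
    cache-1: 50+80 = 130 > 80
Round 3 — app-a, cache-1 crash.
  app-a sheds 90 req/s to queue-1: 90 each.
    queue-1: 60+90 = 150 ≤ 150
  cache-1 sheds 130 req/s: no online neighbours, lost.
No further crashes.

3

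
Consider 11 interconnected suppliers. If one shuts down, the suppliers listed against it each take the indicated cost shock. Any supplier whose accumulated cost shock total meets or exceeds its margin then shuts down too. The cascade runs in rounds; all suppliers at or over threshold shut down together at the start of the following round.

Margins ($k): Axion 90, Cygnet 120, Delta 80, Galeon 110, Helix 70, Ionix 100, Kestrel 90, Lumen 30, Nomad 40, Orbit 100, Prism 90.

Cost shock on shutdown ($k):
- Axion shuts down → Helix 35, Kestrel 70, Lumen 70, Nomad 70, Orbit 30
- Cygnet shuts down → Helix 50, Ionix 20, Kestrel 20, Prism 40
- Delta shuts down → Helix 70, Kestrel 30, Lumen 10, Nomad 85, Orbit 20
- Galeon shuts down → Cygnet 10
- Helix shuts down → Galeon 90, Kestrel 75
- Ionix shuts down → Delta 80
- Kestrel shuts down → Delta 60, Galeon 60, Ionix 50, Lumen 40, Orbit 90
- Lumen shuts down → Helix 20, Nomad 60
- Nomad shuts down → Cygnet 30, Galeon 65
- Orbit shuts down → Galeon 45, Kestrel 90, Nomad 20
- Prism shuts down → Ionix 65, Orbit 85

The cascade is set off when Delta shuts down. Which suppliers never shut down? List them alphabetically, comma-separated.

Axion, Cygnet, Ionix, Prism

Round 1 — Delta shuts down (initial).
  Helix: +70 → 70 ≥ 70
  Kestrel: +30 → 30 < 90
  Lumen: +10 → 10 < 30
  Nomad: +85 → 85 ≥ 40
  Orbit: +20 → 20 < 100
Round 2 — Helix, Nomad shut down.
  Cygnet: +30 → 30 < 120
  Galeon: +90+65 → 155 ≥ 110
  Kestrel: +75 → 105 ≥ 90
Round 3 — Galeon, Kestrel shut down.
  Cygnet: +10 → 40 < 120
  Ionix: +50 → 50 < 100
  Lumen: +40 → 50 ≥ 30
  Orbit: +90 → 110 ≥ 100
Round 4 — Lumen, Orbit shut down.
No further shutdowns.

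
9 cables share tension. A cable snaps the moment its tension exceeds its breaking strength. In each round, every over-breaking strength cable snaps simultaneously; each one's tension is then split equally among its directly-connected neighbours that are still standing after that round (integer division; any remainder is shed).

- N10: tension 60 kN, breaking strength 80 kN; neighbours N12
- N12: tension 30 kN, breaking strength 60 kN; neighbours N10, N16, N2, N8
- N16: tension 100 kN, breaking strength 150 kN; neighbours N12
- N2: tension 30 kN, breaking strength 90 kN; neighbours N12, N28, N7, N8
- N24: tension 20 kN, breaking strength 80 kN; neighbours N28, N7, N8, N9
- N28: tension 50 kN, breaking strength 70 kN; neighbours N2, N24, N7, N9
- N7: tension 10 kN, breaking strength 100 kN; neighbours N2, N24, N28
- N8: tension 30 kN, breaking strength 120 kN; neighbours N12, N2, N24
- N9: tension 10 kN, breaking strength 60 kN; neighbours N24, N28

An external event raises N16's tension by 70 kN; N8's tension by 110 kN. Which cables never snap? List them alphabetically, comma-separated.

Round 1 — N16 at 170 > 150; N8 at 140 > 120. N16, N8 snap.
  N16 sheds 170 kN to N12: 170 each.
    N12: 30+170 = 200 > 60
  N8 sheds 140 kN to N12, N2, N24: 46 each (2 lost).
    N12: 200+46 = 246 > 60
    N2: 30+46 = 76 ≤ 90
    N24: 20+46 = 66 ≤ 80
Round 2 — N12 snaps.
  N12 sheds 246 kN to N10, N2: 123 each.
    N10: 60+123 = 183 > 80
    N2: 76+123 = 199 > 90
Round 3 — N10, N2 snap.
  N10 sheds 183 kN: no online neighbours, lost.
  N2 sheds 199 kN to N28, N7: 99 each (1 lost).
    N28: 50+99 = 149 > 70
    N7: 10+99 = 109 > 100
Round 4 — N28, N7 snap.
  N28 sheds 149 kN to N24, N9: 74 each (1 lost).
    N24: 66+74 = 140 > 80
    N9: 10+74 = 84 > 60
  N7 sheds 109 kN to N24: 109 each.
    N24: 140+109 = 249 > 80
Round 5 — N24, N9 snap.
  N24 sheds 249 kN: no online neighbours, lost.
  N9 sheds 84 kN: no online neighbours, lost.
No further breaks.

none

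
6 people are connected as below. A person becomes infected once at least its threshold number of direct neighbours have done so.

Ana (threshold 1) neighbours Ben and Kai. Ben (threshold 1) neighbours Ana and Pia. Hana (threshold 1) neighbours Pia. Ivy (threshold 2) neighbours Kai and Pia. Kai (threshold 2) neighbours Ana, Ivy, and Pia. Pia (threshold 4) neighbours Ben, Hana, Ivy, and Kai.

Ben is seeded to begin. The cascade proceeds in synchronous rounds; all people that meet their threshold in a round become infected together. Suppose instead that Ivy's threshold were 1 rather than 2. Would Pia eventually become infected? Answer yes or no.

no

With Ivy's threshold at 1:
Round 1 — Ben becomes infected (initial).
Round 2 — checking thresholds:
  Ana: 1 of 2 neighbours ≥ 1, becomes infected.
  Pia: 1 of 4 neighbours < 4, below threshold.
Round 3 — no new infections; cascade stops.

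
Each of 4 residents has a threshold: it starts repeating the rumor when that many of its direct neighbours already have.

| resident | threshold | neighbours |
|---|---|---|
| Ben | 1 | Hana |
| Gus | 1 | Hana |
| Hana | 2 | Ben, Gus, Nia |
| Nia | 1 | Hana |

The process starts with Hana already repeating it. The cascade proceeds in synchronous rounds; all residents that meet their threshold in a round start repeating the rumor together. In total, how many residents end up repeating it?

Round 1 — Hana starts repeating the rumor (initial).
Round 2 — checking thresholds:
  Ben: 1 of 1 neighbours ≥ 1, starts repeating the rumor.
  Gus: 1 of 1 neighbours ≥ 1, starts repeating the rumor.
  Nia: 1 of 1 neighbours ≥ 1, starts repeating the rumor.
Round 3 — no new spreads; cascade stops.

4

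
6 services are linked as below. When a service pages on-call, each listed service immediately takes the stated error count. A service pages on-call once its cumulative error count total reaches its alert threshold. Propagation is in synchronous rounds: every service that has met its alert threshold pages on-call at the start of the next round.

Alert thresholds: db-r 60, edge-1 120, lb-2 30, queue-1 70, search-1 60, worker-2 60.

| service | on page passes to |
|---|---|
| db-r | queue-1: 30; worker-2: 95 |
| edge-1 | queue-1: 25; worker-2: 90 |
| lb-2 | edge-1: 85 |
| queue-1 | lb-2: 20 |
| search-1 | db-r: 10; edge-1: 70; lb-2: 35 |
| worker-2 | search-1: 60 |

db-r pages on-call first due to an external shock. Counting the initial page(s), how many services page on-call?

Round 1 — db-r pages on-call (initial).
  queue-1: +30 → 30 < 70
  worker-2: +95 → 95 ≥ 60
Round 2 — worker-2 pages on-call.
  search-1: +60 → 60 ≥ 60
Round 3 — search-1 pages on-call.
  edge-1: +70 → 70 < 120
  lb-2: +35 → 35 ≥ 30
Round 4 — lb-2 pages on-call.
  edge-1: +85 → 155 ≥ 120
Round 5 — edge-1 pages on-call.
  queue-1: +25 → 55 < 70
No further pages.

5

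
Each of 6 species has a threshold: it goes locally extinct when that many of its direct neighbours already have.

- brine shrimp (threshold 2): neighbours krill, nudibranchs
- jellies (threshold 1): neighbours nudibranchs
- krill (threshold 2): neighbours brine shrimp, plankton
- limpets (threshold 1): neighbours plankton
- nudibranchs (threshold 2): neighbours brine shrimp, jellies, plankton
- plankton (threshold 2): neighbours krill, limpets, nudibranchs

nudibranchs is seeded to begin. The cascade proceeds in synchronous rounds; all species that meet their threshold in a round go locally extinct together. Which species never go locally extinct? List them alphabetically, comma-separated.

Round 1 — nudibranchs goes locally extinct (initial).
Round 2 — checking thresholds:
  brine shrimp: 1 of 2 neighbours < 2, not yet.
  jellies: 1 of 1 neighbours ≥ 1, goes locally extinct.
  plankton: 1 of 3 neighbours < 2, not yet.
Round 3 — no new extinctions; cascade stops.

brine shrimp, krill, limpets, plankton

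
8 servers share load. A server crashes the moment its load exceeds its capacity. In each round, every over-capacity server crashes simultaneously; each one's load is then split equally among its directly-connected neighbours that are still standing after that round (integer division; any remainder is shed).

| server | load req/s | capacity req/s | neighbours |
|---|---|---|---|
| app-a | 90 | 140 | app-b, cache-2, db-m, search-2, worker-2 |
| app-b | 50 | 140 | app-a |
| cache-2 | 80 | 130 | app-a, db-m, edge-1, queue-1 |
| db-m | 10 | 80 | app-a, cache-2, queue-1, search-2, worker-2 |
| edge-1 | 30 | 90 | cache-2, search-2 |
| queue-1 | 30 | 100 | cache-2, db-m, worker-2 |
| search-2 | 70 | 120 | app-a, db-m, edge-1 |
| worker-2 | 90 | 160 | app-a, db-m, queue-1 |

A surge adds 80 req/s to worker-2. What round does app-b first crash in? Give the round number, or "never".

never

Round 1 — worker-2 at 170 > 160. worker-2 crashes.
  worker-2 sheds 170 req/s to app-a, db-m, queue-1: 56 each (2 lost).
    app-a: 90+56 = 146 > 140
    db-m: 10+56 = 66 ≤ 80
    queue-1: 30+56 = 86 ≤ 100
Round 2 — app-a crashes.
  app-a sheds 146 req/s to app-b, cache-2, db-m, search-2: 36 each (2 lost).
    app-b: 50+36 = 86 ≤ 140
    cache-2: 80+36 = 116 ≤ 130
    db-m: 66+36 = 102 > 80
    search-2: 70+36 = 106 ≤ 120
Round 3 — db-m crashes.
  db-m sheds 102 req/s to cache-2, queue-1, search-2: 34 each.
    cache-2: 116+34 = 150 > 130
    queue-1: 86+34 = 120 > 100
    search-2: 106+34 = 140 > 120
Round 4 — cache-2, queue-1, search-2 crash.
  cache-2 sheds 150 req/s to edge-1: 150 each.
    edge-1: 30+150 = 180 > 90
  queue-1 sheds 120 req/s: no online neighbours, lost.
  search-2 sheds 140 req/s to edge-1: 140 each.
    edge-1: 180+140 = 320 > 90
Round 5 — edge-1 crashes.
  edge-1 sheds 320 req/s: no online neighbours, lost.
No further crashes.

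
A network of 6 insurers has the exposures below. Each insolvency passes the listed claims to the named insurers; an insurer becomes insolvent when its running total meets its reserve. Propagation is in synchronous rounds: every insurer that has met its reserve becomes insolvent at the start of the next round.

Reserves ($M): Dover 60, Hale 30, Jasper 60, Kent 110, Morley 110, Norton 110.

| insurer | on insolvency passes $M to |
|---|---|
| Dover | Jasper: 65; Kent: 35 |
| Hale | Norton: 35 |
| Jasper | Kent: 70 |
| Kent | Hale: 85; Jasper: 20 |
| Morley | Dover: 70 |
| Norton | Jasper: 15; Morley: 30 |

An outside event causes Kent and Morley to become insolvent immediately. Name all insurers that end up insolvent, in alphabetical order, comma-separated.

Dover, Hale, Jasper, Kent, Morley

Round 1 — Kent, Morley become insolvent (initial).
  Dover: +70 → 70 ≥ 60
  Hale: +85 → 85 ≥ 30
  Jasper: +20 → 20 < 60
Round 2 — Dover, Hale become insolvent.
  Jasper: +65 → 85 ≥ 60
  Norton: +35 → 35 < 110
Round 3 — Jasper becomes insolvent.
No further insolvencies.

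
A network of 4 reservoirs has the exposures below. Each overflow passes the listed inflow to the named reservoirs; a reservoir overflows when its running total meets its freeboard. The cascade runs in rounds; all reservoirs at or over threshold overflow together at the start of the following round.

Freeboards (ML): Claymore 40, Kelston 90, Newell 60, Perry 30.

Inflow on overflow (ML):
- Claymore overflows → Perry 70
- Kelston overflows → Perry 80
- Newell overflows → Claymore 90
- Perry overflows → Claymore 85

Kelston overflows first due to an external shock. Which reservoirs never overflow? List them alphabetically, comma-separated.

Round 1 — Kelston overflows (initial).
  Perry: +80 → 80 ≥ 30
Round 2 — Perry overflows.
  Claymore: +85 → 85 ≥ 40
Round 3 — Claymore overflows.
No further overflows.

Newell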